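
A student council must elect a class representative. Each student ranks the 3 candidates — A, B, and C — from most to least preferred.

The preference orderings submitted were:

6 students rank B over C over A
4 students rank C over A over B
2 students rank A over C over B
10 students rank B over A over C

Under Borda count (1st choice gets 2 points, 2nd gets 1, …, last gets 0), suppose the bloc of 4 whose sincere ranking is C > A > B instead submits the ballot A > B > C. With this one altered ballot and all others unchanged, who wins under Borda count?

B

Borda totals with the altered ballot: A 22, B 36, C 8.
The winner is unchanged: still B.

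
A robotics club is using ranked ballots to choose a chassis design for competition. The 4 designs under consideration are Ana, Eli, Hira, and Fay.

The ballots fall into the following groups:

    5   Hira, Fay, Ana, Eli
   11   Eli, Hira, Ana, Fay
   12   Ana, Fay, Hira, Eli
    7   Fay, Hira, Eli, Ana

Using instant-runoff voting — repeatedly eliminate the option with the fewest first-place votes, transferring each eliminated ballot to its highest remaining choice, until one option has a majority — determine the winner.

Ana

Round 1: Ana 12, Eli 11, Fay 7, Hira 5. Hira has the fewest and is eliminated.
Round 2: Ana 12, Fay 12, Eli 11. Eli has the fewest and is eliminated.
Round 3: Ana 23, Fay 12. Ana has a majority.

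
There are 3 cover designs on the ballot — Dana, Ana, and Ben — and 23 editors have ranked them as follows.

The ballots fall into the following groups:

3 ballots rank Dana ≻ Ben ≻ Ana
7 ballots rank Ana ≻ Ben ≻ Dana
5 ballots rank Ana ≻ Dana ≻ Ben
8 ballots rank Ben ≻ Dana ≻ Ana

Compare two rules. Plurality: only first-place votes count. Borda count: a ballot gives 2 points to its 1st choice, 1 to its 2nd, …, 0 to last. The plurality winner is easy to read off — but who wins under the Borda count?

Ben

Plurality first-place counts: Dana 3, Ana 12, Ben 8 → Ana.
Borda totals: Dana 19, Ana 24, Ben 26 → Ben.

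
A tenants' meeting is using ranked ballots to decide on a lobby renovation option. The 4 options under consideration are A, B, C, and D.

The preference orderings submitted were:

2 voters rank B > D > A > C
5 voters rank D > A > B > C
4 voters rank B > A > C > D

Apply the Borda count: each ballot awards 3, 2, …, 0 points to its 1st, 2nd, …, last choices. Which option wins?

B

Borda scores:
  A: 2·1 + 5·2 + 4·2 = 20
  B: 2·3 + 5·1 + 4·3 = 23
  C: 2·0 + 5·0 + 4·1 = 4
  D: 2·2 + 5·3 + 4·0 = 19
B has the highest total.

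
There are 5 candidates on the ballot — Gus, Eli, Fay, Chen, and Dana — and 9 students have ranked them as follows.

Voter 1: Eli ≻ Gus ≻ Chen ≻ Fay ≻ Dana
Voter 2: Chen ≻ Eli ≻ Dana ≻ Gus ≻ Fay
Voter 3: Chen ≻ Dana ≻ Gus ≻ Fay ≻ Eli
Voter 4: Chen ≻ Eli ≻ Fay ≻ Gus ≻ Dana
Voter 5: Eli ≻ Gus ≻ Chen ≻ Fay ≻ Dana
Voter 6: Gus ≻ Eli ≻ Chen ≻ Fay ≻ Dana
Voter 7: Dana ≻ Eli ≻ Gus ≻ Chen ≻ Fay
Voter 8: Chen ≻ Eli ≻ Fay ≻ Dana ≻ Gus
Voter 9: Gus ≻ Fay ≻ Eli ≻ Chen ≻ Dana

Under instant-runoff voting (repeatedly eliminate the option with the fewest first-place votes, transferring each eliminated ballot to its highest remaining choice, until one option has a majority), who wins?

Eli

Round 1: Chen 4, Gus 2, Eli 2, Dana 1, Fay 0. Fay has the fewest and is eliminated.
Round 2: Chen 4, Gus 2, Eli 2, Dana 1. Dana has the fewest and is eliminated.
Round 3: Chen 4, Eli 3, Gus 2. Gus has the fewest and is eliminated.
Round 4: Eli 5, Chen 4. Eli has a majority.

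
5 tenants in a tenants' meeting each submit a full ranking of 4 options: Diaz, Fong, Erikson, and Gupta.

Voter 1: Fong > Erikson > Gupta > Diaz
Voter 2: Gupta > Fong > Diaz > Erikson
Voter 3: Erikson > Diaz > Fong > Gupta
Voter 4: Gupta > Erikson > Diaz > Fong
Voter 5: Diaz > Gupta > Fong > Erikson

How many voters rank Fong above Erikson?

Ballots ranking Fong above Erikson: 3.
Ballots ranking Erikson above Fong: 2.
So 3 of 5 voters prefer Fong to Erikson.

3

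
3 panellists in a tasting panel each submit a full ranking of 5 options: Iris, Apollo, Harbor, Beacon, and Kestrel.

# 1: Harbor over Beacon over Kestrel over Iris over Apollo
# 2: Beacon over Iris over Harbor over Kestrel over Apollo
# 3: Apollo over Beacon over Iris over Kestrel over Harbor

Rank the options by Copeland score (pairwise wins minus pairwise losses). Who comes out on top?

Pairwise results:
  Iris vs Apollo: Iris wins 2–1.
  Iris vs Harbor: Iris wins 2–1.
  Iris vs Beacon: Beacon wins 3–0.
  Iris vs Kestrel: Iris wins 2–1.
  Apollo vs Harbor: Harbor wins 2–1.
  Apollo vs Beacon: Beacon wins 2–1.
  Apollo vs Kestrel: Kestrel wins 2–1.
  Harbor vs Beacon: Beacon wins 2–1.
  Harbor vs Kestrel: Harbor wins 2–1.
  Beacon vs Kestrel: Beacon wins 3–0.
Copeland scores (wins − losses):
  Iris: 3 − 1 = 2
  Apollo: 0 − 4 = -4
  Harbor: 2 − 2 = 0
  Beacon: 4 − 0 = 4
  Kestrel: 1 − 3 = -2
Beacon has the best Copeland score.

Beacon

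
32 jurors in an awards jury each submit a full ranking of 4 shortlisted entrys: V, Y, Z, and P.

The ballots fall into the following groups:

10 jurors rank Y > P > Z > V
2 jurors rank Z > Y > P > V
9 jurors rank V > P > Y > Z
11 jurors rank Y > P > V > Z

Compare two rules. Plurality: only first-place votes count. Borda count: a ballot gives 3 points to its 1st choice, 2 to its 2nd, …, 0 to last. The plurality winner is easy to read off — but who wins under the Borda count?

Y

Plurality first-place counts: V 9, Y 21, Z 2, P 0 → Y.
Borda totals: V 38, Y 76, Z 16, P 62 → Y.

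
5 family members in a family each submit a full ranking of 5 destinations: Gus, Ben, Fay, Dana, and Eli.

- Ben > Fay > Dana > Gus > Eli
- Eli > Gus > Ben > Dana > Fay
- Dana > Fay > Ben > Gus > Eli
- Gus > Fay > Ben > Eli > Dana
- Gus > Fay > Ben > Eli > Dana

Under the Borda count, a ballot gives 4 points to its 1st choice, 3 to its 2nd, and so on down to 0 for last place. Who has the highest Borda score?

Gus

Borda scores:
  Gus: 1 + 3 + 1 + 4 + 4 = 13
  Ben: 4 + 2 + 2 + 2 + 2 = 12
  Fay: 3 + 0 + 3 + 3 + 3 = 12
  Dana: 2 + 1 + 4 + 0 + 0 = 7
  Eli: 0 + 4 + 0 + 1 + 1 = 6
Gus has the highest total.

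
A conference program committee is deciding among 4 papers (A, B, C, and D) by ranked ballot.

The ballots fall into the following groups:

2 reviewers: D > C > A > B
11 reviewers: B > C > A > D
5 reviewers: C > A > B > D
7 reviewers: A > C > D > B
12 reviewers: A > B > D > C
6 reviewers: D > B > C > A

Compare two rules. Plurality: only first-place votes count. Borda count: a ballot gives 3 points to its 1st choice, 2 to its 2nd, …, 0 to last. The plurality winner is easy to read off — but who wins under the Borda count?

Plurality first-place counts: A 19, B 11, C 5, D 8 → A.
Borda totals: A 80, B 74, C 61, D 43 → A.

A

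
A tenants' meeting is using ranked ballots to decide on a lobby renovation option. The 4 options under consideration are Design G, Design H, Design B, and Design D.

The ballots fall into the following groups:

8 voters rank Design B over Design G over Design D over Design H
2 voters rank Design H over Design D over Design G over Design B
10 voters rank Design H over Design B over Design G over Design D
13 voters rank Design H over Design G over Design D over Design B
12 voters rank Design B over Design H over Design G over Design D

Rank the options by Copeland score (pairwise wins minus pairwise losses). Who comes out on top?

Design H

Pairwise results:
  Design G vs Design H: Design H wins 37–8.
  Design G vs Design B: Design B wins 30–15.
  Design G vs Design D: Design G wins 43–2.
  Design H vs Design B: Design H wins 25–20.
  Design H vs Design D: Design H wins 37–8.
  Design B vs Design D: Design B wins 30–15.
Copeland scores (wins − losses):
  Design G: 1 − 2 = -1
  Design H: 3 − 0 = 3
  Design B: 2 − 1 = 1
  Design D: 0 − 3 = -3
Design H has the best Copeland score.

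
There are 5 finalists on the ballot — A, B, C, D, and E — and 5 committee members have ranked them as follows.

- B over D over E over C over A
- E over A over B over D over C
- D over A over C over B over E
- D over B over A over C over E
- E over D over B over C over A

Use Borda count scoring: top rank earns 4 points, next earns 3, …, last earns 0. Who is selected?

D

Borda scores:
  A: 0 + 3 + 3 + 2 + 0 = 8
  B: 4 + 2 + 1 + 3 + 2 = 12
  C: 1 + 0 + 2 + 1 + 1 = 5
  D: 3 + 1 + 4 + 4 + 3 = 15
  E: 2 + 4 + 0 + 0 + 4 = 10
D has the highest total.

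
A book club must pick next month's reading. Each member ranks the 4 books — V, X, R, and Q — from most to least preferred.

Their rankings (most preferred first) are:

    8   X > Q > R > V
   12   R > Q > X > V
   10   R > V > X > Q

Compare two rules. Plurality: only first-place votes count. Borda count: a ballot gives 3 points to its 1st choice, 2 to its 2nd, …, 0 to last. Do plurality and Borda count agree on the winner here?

Yes

Plurality first-place counts: V 0, X 8, R 22, Q 0 → R.
Borda totals: V 20, X 46, R 74, Q 40 → R.
The two rules agree on R.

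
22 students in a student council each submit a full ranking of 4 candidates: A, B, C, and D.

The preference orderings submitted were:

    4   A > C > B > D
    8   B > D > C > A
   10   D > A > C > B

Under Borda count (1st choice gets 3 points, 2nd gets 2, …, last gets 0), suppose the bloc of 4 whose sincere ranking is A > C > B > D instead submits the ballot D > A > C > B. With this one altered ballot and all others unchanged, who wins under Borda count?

Borda totals with the altered ballot: A 28, B 24, C 22, D 58.
The winner is unchanged: still D.

D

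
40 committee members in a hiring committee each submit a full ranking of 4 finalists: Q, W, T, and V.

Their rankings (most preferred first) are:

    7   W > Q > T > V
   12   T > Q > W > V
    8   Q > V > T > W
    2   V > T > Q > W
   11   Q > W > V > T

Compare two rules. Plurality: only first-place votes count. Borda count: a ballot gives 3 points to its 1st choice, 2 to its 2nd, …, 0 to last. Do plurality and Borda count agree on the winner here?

Yes

Plurality first-place counts: Q 19, W 7, T 12, V 2 → Q.
Borda totals: Q 97, W 55, T 55, V 33 → Q.
The two rules agree on Q.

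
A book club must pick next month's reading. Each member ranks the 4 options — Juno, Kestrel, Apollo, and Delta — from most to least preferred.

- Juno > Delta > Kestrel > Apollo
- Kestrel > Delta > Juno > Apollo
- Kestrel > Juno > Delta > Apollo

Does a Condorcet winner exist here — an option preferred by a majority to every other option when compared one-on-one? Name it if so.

Head-to-head results (3 voters total):
Juno vs Kestrel: Kestrel wins 2–1.
Juno vs Apollo: Juno wins 3–0.
Juno vs Delta: Juno wins 2–1.
Kestrel vs Apollo: Kestrel wins 3–0.
Kestrel vs Delta: Kestrel wins 2–1.
Apollo vs Delta: Delta wins 3–0.
Kestrel beats each rival — Juno (2–1), Apollo (3–0), Delta (2–1) — so Kestrel is the Condorcet winner.

Kestrel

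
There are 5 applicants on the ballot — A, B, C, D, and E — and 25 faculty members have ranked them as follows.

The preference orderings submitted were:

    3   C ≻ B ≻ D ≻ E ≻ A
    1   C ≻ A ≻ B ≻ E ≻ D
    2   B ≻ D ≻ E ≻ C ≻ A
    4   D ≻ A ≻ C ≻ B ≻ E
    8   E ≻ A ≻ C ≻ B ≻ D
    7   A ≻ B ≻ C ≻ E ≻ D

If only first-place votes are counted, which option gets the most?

First-place vote totals:
  A: 7
  B: 2
  C: 4
  D: 4
  E: 8
E has the most first-place votes.

E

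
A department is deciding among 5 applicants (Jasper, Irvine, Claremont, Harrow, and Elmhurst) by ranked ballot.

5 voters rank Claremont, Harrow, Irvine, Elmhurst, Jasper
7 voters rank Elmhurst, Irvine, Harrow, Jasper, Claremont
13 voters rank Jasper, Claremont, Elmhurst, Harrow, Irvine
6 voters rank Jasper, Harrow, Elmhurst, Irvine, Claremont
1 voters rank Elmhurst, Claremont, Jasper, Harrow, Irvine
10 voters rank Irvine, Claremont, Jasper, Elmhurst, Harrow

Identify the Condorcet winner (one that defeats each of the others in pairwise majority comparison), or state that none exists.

No Condorcet winner

Head-to-head results (42 voters total):
Jasper vs Irvine: Irvine wins 22–20.
Jasper vs Claremont: Jasper wins 26–16.
Jasper vs Harrow: Jasper wins 30–12.
Jasper vs Elmhurst: Jasper wins 29–13.
Irvine vs Claremont: Irvine wins 23–19.
Irvine vs Harrow: Harrow wins 25–17.
Irvine vs Elmhurst: Elmhurst wins 27–15.
Claremont vs Harrow: Claremont wins 29–13.
Claremont vs Elmhurst: Claremont wins 28–14.
Harrow vs Elmhurst: Elmhurst wins 31–11.
No candidate beats all others: Jasper beats Harrow beats Irvine beats Jasper, a majority cycle.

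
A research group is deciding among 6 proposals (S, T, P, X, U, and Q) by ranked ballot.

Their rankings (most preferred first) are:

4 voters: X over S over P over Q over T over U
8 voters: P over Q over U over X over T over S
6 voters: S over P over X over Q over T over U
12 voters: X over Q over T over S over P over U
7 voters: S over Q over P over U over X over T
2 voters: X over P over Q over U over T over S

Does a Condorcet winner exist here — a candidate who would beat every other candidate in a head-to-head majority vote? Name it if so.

No Condorcet winner

Head-to-head results (39 voters total):
S vs T: T wins 22–17.
S vs P: S wins 29–10.
S vs X: X wins 26–13.
S vs U: S wins 29–10.
S vs Q: Q wins 22–17.
T vs P: P wins 27–12.
T vs X: X wins 39–0.
T vs U: T wins 22–17.
T vs Q: Q wins 39–0.
P vs X: P wins 21–18.
P vs U: P wins 39–0.
P vs Q: P wins 20–19.
X vs U: X wins 24–15.
X vs Q: X wins 24–15.
U vs Q: Q wins 39–0.
No candidate beats all others: S beats P beats T beats S, a majority cycle.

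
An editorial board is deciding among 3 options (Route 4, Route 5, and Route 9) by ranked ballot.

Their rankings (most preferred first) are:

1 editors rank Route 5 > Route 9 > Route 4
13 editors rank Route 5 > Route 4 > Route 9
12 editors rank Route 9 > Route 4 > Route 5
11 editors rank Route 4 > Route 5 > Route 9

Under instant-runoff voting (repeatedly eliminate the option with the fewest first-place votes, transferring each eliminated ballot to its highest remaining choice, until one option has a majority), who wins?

Round 1: Route 5 14, Route 9 12, Route 4 11. Route 4 has the fewest and is eliminated.
Round 2: Route 5 25, Route 9 12. Route 5 has a majority.

Route 5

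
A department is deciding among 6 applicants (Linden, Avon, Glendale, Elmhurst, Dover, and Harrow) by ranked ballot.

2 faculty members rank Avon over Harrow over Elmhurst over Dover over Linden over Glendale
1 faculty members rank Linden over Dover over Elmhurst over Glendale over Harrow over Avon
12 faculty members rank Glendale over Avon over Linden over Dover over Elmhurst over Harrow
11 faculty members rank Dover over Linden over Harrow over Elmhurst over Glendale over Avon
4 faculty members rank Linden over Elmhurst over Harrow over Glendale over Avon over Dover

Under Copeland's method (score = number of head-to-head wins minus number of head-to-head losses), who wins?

Linden

Pairwise results:
  Linden vs Avon: Linden wins 16–14.
  Linden vs Glendale: Linden wins 18–12.
  Linden vs Elmhurst: Linden wins 28–2.
  Linden vs Dover: Linden wins 17–13.
  Linden vs Harrow: Linden wins 28–2.
  Avon vs Glendale: Glendale wins 28–2.
  Avon vs Elmhurst: Elmhurst wins 16–14.
  Avon vs Dover: Avon wins 18–12.
  Avon vs Harrow: Harrow wins 16–14.
  Glendale vs Elmhurst: Elmhurst wins 18–12.
  Glendale vs Dover: Glendale wins 16–14.
  Glendale vs Harrow: Harrow wins 17–13.
  Elmhurst vs Dover: Dover wins 24–6.
  Elmhurst vs Harrow: Elmhurst wins 17–13.
  Dover vs Harrow: Dover wins 24–6.
Copeland scores (wins − losses):
  Linden: 5 − 0 = 5
  Avon: 1 − 4 = -3
  Glendale: 2 − 3 = -1
  Elmhurst: 3 − 2 = 1
  Dover: 2 − 3 = -1
  Harrow: 2 − 3 = -1
Linden has the best Copeland score.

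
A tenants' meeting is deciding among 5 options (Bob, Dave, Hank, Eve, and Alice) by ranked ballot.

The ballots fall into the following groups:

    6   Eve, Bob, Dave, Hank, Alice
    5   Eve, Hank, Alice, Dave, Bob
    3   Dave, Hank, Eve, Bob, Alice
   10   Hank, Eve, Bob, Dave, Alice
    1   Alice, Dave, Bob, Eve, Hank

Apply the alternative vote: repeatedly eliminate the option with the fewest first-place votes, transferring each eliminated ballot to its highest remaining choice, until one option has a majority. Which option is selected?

Hank

Round 1: Eve 11, Hank 10, Dave 3, Alice 1, Bob 0. Bob has the fewest and is eliminated.
Round 2: Eve 11, Hank 10, Dave 3, Alice 1. Alice has the fewest and is eliminated.
Round 3: Eve 11, Hank 10, Dave 4. Dave has the fewest and is eliminated.
Round 4: Hank 13, Eve 12. Hank has a majority.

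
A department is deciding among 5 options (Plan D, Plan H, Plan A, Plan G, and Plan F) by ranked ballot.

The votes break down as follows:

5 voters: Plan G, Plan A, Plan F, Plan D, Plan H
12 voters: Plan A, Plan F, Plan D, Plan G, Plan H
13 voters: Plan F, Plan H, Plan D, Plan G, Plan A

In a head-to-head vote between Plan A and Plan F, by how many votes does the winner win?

Ballots ranking Plan A above Plan F: 5+12 = 17.
Ballots ranking Plan F above Plan A: 13.
Plan A wins 17–13, a margin of 4.

4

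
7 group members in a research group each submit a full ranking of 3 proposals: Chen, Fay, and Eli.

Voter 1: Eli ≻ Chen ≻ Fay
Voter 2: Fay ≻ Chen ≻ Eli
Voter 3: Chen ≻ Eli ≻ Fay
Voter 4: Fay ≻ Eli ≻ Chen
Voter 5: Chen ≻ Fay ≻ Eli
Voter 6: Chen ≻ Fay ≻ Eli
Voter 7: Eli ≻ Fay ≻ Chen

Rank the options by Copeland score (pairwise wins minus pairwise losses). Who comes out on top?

Chen

Pairwise results:
  Chen vs Fay: Chen wins 4–3.
  Chen vs Eli: Chen wins 4–3.
  Fay vs Eli: Fay wins 4–3.
Copeland scores (wins − losses):
  Chen: 2 − 0 = 2
  Fay: 1 − 1 = 0
  Eli: 0 − 2 = -2
Chen has the best Copeland score.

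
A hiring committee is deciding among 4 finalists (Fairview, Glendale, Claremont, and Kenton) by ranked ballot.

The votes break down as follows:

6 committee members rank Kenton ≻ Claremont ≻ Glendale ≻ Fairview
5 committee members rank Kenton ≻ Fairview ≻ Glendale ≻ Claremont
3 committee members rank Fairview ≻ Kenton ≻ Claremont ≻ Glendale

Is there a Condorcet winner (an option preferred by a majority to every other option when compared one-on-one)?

Yes

Head-to-head results (14 voters total):
Fairview vs Glendale: Fairview wins 8–6.
Fairview vs Claremont: Fairview wins 8–6.
Fairview vs Kenton: Kenton wins 11–3.
Glendale vs Claremont: Claremont wins 9–5.
Glendale vs Kenton: Kenton wins 14–0.
Claremont vs Kenton: Kenton wins 14–0.
Kenton beats each rival — Fairview (11–3), Glendale (14–0), Claremont (14–0) — so Kenton is the Condorcet winner.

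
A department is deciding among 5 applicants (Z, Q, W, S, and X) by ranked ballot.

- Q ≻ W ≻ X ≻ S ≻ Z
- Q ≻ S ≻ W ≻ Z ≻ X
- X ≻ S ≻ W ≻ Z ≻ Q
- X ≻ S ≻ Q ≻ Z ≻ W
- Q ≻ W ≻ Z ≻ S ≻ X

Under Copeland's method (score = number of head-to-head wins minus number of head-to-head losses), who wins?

Pairwise results:
  Z vs Q: Q wins 4–1.
  Z vs W: W wins 4–1.
  Z vs S: S wins 4–1.
  Z vs X: X wins 3–2.
  Q vs W: Q wins 4–1.
  Q vs S: Q wins 3–2.
  Q vs X: Q wins 3–2.
  W vs S: S wins 3–2.
  W vs X: W wins 3–2.
  S vs X: X wins 3–2.
Copeland scores (wins − losses):
  Z: 0 − 4 = -4
  Q: 4 − 0 = 4
  W: 2 − 2 = 0
  S: 2 − 2 = 0
  X: 2 − 2 = 0
Q has the best Copeland score.

Q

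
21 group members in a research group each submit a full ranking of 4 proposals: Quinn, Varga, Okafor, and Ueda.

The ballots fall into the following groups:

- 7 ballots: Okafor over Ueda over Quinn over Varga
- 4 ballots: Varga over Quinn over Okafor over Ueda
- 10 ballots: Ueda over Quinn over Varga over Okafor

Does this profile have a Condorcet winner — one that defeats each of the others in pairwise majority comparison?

No

Head-to-head results (21 voters total):
Quinn vs Varga: Quinn wins 17–4.
Quinn vs Okafor: Quinn wins 14–7.
Quinn vs Ueda: Ueda wins 17–4.
Varga vs Okafor: Varga wins 14–7.
Varga vs Ueda: Ueda wins 17–4.
Okafor vs Ueda: Okafor wins 11–10.
No candidate beats all others: Quinn beats Okafor beats Ueda beats Quinn, a majority cycle.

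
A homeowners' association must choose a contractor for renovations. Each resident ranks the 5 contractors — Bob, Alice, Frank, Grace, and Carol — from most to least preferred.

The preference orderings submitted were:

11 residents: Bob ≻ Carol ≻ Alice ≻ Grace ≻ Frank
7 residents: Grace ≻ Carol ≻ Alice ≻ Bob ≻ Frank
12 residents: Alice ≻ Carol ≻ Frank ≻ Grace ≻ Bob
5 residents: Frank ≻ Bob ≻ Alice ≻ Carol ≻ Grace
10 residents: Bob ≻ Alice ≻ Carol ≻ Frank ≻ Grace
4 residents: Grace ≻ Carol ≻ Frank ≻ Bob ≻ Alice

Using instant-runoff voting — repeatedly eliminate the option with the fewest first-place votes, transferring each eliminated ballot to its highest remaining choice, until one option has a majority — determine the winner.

Bob

Round 1: Bob 21, Alice 12, Grace 11, Frank 5, Carol 0. Carol has the fewest and is eliminated.
Round 2: Bob 21, Alice 12, Grace 11, Frank 5. Frank has the fewest and is eliminated.
Round 3: Bob 26, Alice 12, Grace 11. Bob has a majority.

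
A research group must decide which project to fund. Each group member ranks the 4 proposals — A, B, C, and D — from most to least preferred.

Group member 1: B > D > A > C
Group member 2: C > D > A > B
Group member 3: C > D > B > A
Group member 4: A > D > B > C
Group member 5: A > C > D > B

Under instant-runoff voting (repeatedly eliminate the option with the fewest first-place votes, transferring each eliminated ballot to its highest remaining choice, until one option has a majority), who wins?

Round 1: A 2, C 2, B 1, D 0. D has the fewest and is eliminated.
Round 2: A 2, C 2, B 1. B has the fewest and is eliminated.
Round 3: A 3, C 2. A has a majority.

A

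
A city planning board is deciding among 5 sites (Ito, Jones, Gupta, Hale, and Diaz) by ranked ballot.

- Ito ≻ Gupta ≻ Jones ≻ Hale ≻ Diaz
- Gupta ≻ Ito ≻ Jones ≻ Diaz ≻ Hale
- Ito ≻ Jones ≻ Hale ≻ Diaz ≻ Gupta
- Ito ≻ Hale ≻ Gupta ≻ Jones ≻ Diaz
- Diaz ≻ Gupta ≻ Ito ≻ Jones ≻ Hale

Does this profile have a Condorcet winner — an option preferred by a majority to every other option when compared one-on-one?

Yes

Head-to-head results (5 voters total):
Ito vs Jones: Ito wins 5–0.
Ito vs Gupta: Ito wins 3–2.
Ito vs Hale: Ito wins 5–0.
Ito vs Diaz: Ito wins 4–1.
Jones vs Gupta: Gupta wins 4–1.
Jones vs Hale: Jones wins 4–1.
Jones vs Diaz: Jones wins 4–1.
Gupta vs Hale: Gupta wins 3–2.
Gupta vs Diaz: Gupta wins 3–2.
Hale vs Diaz: Hale wins 3–2.
Ito beats each rival — Jones (5–0), Gupta (3–2), Hale (5–0), Diaz (4–1) — so Ito is the Condorcet winner.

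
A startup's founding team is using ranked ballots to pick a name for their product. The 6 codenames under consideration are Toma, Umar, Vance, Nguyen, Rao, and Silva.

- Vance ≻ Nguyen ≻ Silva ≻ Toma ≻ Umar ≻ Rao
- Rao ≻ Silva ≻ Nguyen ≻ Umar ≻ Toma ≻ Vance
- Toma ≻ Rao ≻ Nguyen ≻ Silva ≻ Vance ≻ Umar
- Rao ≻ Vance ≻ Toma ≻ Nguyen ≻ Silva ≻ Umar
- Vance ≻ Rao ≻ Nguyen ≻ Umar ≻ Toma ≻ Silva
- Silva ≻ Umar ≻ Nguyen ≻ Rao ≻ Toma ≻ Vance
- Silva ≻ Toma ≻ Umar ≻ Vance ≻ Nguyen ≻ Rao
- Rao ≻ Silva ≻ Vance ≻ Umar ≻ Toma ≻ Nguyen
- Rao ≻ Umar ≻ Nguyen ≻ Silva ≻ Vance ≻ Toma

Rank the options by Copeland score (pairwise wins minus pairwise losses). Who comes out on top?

Pairwise results:
  Toma vs Umar: Umar wins 5–4.
  Toma vs Vance: Vance wins 5–4.
  Toma vs Nguyen: Nguyen wins 5–4.
  Toma vs Rao: Rao wins 6–3.
  Toma vs Silva: Silva wins 6–3.
  Umar vs Vance: Vance wins 5–4.
  Umar vs Nguyen: Nguyen wins 5–4.
  Umar vs Rao: Rao wins 6–3.
  Umar vs Silva: Silva wins 7–2.
  Vance vs Nguyen: Vance wins 5–4.
  Vance vs Rao: Rao wins 6–3.
  Vance vs Silva: Silva wins 6–3.
  Nguyen vs Rao: Rao wins 6–3.
  Nguyen vs Silva: Nguyen wins 5–4.
  Rao vs Silva: Rao wins 6–3.
Copeland scores (wins − losses):
  Toma: 0 − 5 = -5
  Umar: 1 − 4 = -3
  Vance: 3 − 2 = 1
  Nguyen: 3 − 2 = 1
  Rao: 5 − 0 = 5
  Silva: 3 − 2 = 1
Rao has the best Copeland score.

Rao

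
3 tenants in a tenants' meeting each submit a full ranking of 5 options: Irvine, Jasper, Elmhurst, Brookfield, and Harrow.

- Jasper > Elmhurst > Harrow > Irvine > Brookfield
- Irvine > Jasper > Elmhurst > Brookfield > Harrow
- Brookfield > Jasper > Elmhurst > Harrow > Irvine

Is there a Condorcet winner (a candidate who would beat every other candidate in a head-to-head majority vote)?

Head-to-head results (3 voters total):
Irvine vs Jasper: Jasper wins 2–1.
Irvine vs Elmhurst: Elmhurst wins 2–1.
Irvine vs Brookfield: Irvine wins 2–1.
Irvine vs Harrow: Harrow wins 2–1.
Jasper vs Elmhurst: Jasper wins 3–0.
Jasper vs Brookfield: Jasper wins 2–1.
Jasper vs Harrow: Jasper wins 3–0.
Elmhurst vs Brookfield: Elmhurst wins 2–1.
Elmhurst vs Harrow: Elmhurst wins 3–0.
Brookfield vs Harrow: Brookfield wins 2–1.
Jasper beats each rival — Irvine (2–1), Elmhurst (3–0), Brookfield (2–1), Harrow (3–0) — so Jasper is the Condorcet winner.

Yes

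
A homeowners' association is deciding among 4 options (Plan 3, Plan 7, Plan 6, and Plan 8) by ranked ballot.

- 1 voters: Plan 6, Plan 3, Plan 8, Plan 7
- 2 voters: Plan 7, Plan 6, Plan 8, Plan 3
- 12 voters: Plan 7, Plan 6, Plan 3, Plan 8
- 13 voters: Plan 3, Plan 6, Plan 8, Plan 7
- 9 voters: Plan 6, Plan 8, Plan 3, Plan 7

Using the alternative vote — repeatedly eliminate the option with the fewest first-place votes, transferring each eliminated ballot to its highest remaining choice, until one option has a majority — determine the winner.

Plan 3

Round 1: Plan 7 14, Plan 3 13, Plan 6 10, Plan 8 0. Plan 8 has the fewest and is eliminated.
Round 2: Plan 7 14, Plan 3 13, Plan 6 10. Plan 6 has the fewest and is eliminated.
Round 3: Plan 3 23, Plan 7 14. Plan 3 has a majority.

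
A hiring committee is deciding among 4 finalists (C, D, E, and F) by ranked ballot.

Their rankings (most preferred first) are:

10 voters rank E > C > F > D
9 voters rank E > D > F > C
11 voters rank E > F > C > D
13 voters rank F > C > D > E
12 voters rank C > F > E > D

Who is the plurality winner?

First-place vote totals:
  C: 12
  D: 0
  E: 30
  F: 13
E has the most first-place votes.

E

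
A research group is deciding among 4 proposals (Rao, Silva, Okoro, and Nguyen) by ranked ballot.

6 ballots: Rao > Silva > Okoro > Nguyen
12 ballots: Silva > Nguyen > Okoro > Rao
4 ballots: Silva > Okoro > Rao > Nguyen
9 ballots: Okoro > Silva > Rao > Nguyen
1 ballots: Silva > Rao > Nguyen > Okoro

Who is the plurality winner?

Silva

First-place vote totals:
  Rao: 6
  Silva: 17
  Okoro: 9
  Nguyen: 0
Silva has the most first-place votes.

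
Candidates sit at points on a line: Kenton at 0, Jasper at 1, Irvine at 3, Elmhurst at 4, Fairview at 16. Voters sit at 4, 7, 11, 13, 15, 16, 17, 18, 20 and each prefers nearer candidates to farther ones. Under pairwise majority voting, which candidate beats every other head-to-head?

With single-peaked preferences on a line, the Condorcet winner is the candidate closest to the median voter.
The median voter (position 15) is closest to Fairview at 16.
Check: Fairview vs Kenton — voters closer to Fairview: 7 of 9.

Fairview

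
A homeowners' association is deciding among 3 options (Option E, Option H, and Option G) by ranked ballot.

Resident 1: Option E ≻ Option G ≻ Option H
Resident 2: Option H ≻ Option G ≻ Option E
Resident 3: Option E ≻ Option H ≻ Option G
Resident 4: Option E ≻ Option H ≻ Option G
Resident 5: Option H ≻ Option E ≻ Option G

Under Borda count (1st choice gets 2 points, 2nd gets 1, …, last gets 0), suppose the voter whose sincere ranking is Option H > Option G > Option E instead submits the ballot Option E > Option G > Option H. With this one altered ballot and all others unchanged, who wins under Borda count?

Option E

Borda totals with the altered ballot: Option E 9, Option H 4, Option G 2.
The winner is unchanged: still Option E.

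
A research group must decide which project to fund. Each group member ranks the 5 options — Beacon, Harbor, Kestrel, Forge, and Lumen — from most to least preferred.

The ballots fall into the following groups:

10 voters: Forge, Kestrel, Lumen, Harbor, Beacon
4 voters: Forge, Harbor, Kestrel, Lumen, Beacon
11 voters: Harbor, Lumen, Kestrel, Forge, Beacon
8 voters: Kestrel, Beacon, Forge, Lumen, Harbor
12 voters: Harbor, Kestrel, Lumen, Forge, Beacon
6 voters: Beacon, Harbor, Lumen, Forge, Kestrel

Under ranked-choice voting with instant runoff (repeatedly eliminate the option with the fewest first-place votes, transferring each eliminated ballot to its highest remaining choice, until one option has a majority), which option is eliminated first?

Lumen

Round 1: Harbor 23, Forge 14, Kestrel 8, Beacon 6, Lumen 0. Lumen has the fewest and is eliminated.
Round 2: Harbor 23, Forge 14, Kestrel 8, Beacon 6. Beacon has the fewest and is eliminated.
Round 3: Harbor 29, Forge 14, Kestrel 8. Harbor has a majority.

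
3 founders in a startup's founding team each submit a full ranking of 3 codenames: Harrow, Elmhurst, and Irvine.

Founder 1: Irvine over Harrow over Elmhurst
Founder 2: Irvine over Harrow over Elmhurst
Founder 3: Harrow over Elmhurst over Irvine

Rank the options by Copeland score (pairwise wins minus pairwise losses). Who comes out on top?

Irvine

Pairwise results:
  Harrow vs Elmhurst: Harrow wins 3–0.
  Harrow vs Irvine: Irvine wins 2–1.
  Elmhurst vs Irvine: Irvine wins 2–1.
Copeland scores (wins − losses):
  Harrow: 1 − 1 = 0
  Elmhurst: 0 − 2 = -2
  Irvine: 2 − 0 = 2
Irvine has the best Copeland score.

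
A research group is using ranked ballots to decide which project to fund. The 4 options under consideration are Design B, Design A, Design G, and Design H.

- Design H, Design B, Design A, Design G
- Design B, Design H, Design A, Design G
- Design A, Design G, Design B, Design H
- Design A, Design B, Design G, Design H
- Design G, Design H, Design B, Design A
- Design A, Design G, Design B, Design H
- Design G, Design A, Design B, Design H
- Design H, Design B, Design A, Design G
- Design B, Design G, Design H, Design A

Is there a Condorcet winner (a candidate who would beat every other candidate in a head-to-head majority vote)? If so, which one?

Design B

Head-to-head results (9 voters total):
Design B vs Design A: Design B wins 5–4.
Design B vs Design G: Design B wins 5–4.
Design B vs Design H: Design B wins 6–3.
Design A vs Design G: Design A wins 6–3.
Design A vs Design H: Design H wins 5–4.
Design G vs Design H: Design G wins 6–3.
Design B beats each rival — Design A (5–4), Design G (5–4), Design H (6–3) — so Design B is the Condorcet winner.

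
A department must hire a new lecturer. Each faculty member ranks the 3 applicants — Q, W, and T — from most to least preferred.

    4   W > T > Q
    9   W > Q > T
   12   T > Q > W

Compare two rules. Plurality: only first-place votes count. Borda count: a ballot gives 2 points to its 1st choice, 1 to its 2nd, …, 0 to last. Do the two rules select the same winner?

Plurality first-place counts: Q 0, W 13, T 12 → W.
Borda totals: Q 21, W 26, T 28 → T.
The two rules disagree: plurality picks W, Borda picks T.

No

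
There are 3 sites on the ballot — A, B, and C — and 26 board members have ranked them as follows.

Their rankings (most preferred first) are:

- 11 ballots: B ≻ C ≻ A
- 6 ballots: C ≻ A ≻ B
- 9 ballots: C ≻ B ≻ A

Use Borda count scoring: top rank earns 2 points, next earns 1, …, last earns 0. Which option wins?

C

Borda scores:
  A: 11·0 + 6·1 + 9·0 = 6
  B: 11·2 + 6·0 + 9·1 = 31
  C: 11·1 + 6·2 + 9·2 = 41
C has the highest total.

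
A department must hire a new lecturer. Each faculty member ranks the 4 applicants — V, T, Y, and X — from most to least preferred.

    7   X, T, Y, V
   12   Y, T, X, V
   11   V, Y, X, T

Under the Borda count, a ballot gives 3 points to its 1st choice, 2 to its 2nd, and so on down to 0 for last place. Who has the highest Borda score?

Y

Borda scores:
  V: 7·0 + 12·0 + 11·3 = 33
  T: 7·2 + 12·2 + 11·0 = 38
  Y: 7·1 + 12·3 + 11·2 = 65
  X: 7·3 + 12·1 + 11·1 = 44
Y has the highest total.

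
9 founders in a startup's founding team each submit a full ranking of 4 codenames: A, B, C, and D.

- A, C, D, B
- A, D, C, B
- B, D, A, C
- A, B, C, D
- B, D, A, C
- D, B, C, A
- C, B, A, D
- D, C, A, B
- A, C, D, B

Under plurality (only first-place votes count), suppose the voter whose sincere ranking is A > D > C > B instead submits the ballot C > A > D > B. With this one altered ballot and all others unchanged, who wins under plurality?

First-place totals with the altered ballot: A 3, B 2, C 2, D 2.
The winner is unchanged: still A.

A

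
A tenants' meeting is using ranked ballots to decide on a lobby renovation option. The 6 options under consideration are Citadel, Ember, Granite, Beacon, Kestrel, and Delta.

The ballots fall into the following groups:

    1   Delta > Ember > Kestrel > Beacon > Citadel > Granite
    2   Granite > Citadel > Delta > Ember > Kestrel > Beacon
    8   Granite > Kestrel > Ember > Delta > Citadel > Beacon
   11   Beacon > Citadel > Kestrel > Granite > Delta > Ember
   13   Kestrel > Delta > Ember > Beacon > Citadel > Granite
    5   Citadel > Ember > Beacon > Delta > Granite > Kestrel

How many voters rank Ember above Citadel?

Ballots ranking Ember above Citadel: 1+8+13 = 22.
Ballots ranking Citadel above Ember: 2+11+5 = 18.
So 22 of 40 voters prefer Ember to Citadel.

22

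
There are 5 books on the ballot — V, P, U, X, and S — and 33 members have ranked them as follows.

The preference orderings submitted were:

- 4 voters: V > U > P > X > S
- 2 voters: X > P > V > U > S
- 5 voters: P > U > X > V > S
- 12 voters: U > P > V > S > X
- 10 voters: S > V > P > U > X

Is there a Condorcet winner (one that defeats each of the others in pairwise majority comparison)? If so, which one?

Head-to-head results (33 voters total):
V vs P: P wins 19–14.
V vs U: U wins 17–16.
V vs X: V wins 26–7.
V vs S: V wins 23–10.
P vs U: P wins 17–16.
P vs X: P wins 31–2.
P vs S: P wins 23–10.
U vs X: U wins 31–2.
U vs S: U wins 23–10.
X vs S: S wins 22–11.
P beats each rival — V (19–14), U (17–16), X (31–2), S (23–10) — so P is the Condorcet winner.

P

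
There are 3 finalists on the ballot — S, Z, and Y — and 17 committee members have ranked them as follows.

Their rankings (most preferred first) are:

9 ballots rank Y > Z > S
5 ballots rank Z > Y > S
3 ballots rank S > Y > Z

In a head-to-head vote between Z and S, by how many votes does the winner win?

11

Ballots ranking Z above S: 9+5 = 14.
Ballots ranking S above Z: 3.
Z wins 14–3, a margin of 11.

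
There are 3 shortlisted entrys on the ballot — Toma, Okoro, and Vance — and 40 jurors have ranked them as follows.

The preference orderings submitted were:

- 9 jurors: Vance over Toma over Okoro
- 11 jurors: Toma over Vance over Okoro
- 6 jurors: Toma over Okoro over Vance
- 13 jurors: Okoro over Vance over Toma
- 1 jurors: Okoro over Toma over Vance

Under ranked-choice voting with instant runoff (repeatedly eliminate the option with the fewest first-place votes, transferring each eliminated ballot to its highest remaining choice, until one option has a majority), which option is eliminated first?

Vance

Round 1: Toma 17, Okoro 14, Vance 9. Vance has the fewest and is eliminated.
Round 2: Toma 26, Okoro 14. Toma has a majority.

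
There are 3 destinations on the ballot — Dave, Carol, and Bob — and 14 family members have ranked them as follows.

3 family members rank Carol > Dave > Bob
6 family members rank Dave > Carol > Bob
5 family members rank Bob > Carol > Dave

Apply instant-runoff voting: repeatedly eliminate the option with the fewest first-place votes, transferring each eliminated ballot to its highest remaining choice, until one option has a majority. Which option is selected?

Round 1: Dave 6, Bob 5, Carol 3. Carol has the fewest and is eliminated.
Round 2: Dave 9, Bob 5. Dave has a majority.

Dave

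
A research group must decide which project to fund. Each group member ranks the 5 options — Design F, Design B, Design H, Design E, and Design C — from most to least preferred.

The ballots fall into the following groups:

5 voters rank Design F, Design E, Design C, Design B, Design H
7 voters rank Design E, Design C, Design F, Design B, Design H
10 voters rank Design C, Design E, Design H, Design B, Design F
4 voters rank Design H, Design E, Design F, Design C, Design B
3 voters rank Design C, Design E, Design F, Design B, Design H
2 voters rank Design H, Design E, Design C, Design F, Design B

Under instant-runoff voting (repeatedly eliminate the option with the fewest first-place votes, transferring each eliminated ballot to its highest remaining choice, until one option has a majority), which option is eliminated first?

Round 1: Design C 13, Design E 7, Design H 6, Design F 5, Design B 0. Design B has the fewest and is eliminated.
Round 2: Design C 13, Design E 7, Design H 6, Design F 5. Design F has the fewest and is eliminated.
Round 3: Design C 13, Design E 12, Design H 6. Design H has the fewest and is eliminated.
Round 4: Design E 18, Design C 13. Design E has a majority.

Design B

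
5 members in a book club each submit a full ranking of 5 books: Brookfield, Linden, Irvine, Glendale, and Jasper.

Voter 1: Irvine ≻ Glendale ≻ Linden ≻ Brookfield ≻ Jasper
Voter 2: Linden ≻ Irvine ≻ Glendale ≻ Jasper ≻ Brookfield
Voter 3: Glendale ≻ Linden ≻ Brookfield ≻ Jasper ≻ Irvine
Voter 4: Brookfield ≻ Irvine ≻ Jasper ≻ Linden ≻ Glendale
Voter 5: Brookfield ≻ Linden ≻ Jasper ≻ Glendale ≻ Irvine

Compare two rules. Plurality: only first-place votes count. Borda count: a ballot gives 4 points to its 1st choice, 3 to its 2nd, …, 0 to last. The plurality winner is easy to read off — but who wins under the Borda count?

Linden

Plurality first-place counts: Brookfield 2, Linden 1, Irvine 1, Glendale 1, Jasper 0 → Brookfield.
Borda totals: Brookfield 11, Linden 13, Irvine 10, Glendale 10, Jasper 6 → Linden.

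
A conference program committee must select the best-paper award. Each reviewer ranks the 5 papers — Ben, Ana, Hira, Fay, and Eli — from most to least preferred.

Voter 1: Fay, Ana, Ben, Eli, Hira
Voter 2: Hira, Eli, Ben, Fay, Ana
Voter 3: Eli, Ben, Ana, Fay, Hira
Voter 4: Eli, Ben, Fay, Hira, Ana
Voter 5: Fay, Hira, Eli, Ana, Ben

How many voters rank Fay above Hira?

Ballots ranking Fay above Hira: 4.
Ballots ranking Hira above Fay: 1.
So 4 of 5 voters prefer Fay to Hira.

4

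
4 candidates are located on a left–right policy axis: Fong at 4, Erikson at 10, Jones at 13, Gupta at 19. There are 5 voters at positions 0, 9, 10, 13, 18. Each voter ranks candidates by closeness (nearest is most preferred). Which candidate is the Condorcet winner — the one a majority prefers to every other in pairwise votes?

Erikson

With single-peaked preferences on a line, the Condorcet winner is the candidate closest to the median voter.
The median voter (position 10) is closest to Erikson at 10.
Check: Erikson vs Fong — voters closer to Erikson: 4 of 5.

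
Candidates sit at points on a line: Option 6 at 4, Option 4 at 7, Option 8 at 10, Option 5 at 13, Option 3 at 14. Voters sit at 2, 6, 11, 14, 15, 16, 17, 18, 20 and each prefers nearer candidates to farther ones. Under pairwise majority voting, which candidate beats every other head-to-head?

Option 3

With single-peaked preferences on a line, the Condorcet winner is the candidate closest to the median voter.
The median voter (position 15) is closest to Option 3 at 14.
Check: Option 3 vs Option 8 — voters closer to Option 3: 6 of 9.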